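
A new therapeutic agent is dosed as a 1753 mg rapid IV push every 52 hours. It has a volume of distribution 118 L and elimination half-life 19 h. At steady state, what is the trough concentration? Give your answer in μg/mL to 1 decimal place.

2.6 μg/mL

k = ln2/t½ = ln2/19 ≈ 0.036481 h⁻¹; fraction remaining f = e^(−kτ) = e^(−0.036481×52) ≈ 0.1500.
Single-dose peak C₀ = D/Vd = 1753/118 ≈ 14.856 μg/mL.
Steady-state trough Cmin,ss = C₀·f/(1−f) ≈ 14.856 × 0.1500/0.8500 ≈ 2.622 μg/mL.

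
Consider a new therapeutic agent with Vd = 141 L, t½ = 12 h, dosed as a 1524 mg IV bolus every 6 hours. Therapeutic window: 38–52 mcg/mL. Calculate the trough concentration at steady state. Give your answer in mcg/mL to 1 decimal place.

26.1 mcg/mL

τ/t½ = 6/12 ≈ 0.5, so fraction remaining f = (1/2)^(6/12) ≈ 0.7071.
Single-dose peak C₀ = D/Vd = 1524/141 ≈ 10.809 mcg/mL.
Steady-state trough Cmin,ss = C₀·f/(1−f) ≈ 10.809 × 0.7071/0.2929 ≈ 26.094 mcg/mL.
Trough 26.1 mcg/mL vs MEC 38 mcg/mL: subtherapeutic.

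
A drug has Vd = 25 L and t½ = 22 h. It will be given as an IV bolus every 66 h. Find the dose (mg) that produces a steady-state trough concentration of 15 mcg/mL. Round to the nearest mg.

2625 mg

τ/t½ = 66/22 ≈ 3, so f = (1/2)^(66/22) ≈ 0.125000.
Cmin,ss = (D/Vd)·f/(1−f), so D = Cmin,ss·Vd·(1−f)/f.
D = 15 × 25 × (1−f)/f ≈ 15 × 25 × 7.00000 ≈ 2625.00 mg.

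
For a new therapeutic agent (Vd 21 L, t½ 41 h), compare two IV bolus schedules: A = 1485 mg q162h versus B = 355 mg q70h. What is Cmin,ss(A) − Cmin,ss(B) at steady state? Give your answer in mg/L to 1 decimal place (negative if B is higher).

Regimen A: f = (1/2)^(162/41) ≈ 0.0646; Cmin,ss = (1485/21)·f/(1−f) ≈ 4.884 mg/L.
Regimen B: f = (1/2)^(70/41) ≈ 0.3062; Cmin,ss = (355/21)·f/(1−f) ≈ 7.461 mg/L.
Difference ≈ 4.884 − 7.461 ≈ -2.577 mg/L.

-2.6 mg/L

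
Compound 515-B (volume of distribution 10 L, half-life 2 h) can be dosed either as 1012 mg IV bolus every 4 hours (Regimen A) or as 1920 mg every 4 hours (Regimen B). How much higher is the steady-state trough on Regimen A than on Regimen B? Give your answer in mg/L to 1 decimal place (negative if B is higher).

Regimen A: f = (1/2)^(4/2) ≈ 0.2500; Cmin,ss = (1012/10)·f/(1−f) ≈ 33.733 mg/L.
Regimen B: f = (1/2)^(4/2) ≈ 0.2500; Cmin,ss = (1920/10)·f/(1−f) ≈ 64.000 mg/L.
Difference ≈ 33.733 − 64.000 ≈ -30.267 mg/L.

-30.3 mg/L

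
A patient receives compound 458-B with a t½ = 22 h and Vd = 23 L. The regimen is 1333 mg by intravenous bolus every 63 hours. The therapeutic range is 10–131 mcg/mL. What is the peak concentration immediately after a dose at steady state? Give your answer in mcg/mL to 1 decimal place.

Over one 63-h interval, 63/22 ≈ 2.8636 half-lives elapse, leaving f ≈ 0.1374 of each dose.
Accumulation ratio R = 1/(1 − f) ≈ 1/0.8626 ≈ 1.1593.
Each bolus raises the concentration by D/Vd = 1333/23 ≈ 57.957 mcg/mL.
Steady-state peak Cmax,ss = C₀·R ≈ 57.957 × 1.1593 ≈ 67.190 mcg/mL.
Peak 67.2 mcg/mL vs MTC 131 mcg/mL: below toxic threshold.

67.2 mcg/mL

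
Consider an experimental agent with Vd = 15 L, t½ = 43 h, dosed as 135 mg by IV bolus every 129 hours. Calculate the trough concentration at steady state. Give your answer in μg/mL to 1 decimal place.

The dosing interval is 3 half-lives, so f = 2^(−3) = 0.125.
At steady state, R = 1/(1 − 0.125) = 8/7.
Single-dose peak C₀ = D/Vd = 135/15 = 9 μg/mL.
Steady-state peak Cmax,ss = C₀·R = 9 × 8/7 ≈ 10.286 μg/mL.
Steady-state trough Cmin,ss = Cmax,ss·f ≈ 10.286 × 0.125 ≈ 1.286 μg/mL.

1.3 μg/mL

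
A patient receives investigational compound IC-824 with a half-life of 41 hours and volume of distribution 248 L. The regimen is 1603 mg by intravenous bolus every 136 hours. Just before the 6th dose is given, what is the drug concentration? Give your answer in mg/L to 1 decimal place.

f = (1/2)^(τ/t½) = (1/2)^(136/41) ≈ 0.1003.
C₀ = D/Vd = 1603/248 ≈ 6.464 mg/L.
Before the 6th dose, 5 doses have been given. Superposition: Cmin = C₀·(f + f² + … + f^5).
≈ 6.464 × (0.1003 + 0.0101 + 0.0010 + 0.0001 + 0.0000) ≈ 6.464 × 0.1115 ≈ 0.721 mg/L.

0.7 mg/L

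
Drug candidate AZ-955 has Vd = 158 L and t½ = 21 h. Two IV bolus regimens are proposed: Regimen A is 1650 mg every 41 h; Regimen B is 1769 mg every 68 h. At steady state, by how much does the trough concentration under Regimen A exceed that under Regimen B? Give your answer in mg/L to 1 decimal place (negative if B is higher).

2.3 mg/L

Regimen A: f = (1/2)^(41/21) ≈ 0.2584; Cmin,ss = (1650/158)·f/(1−f) ≈ 3.639 mg/L.
Regimen B: f = (1/2)^(68/21) ≈ 0.1060; Cmin,ss = (1769/158)·f/(1−f) ≈ 1.328 mg/L.
Difference ≈ 3.639 − 1.328 ≈ 2.311 mg/L.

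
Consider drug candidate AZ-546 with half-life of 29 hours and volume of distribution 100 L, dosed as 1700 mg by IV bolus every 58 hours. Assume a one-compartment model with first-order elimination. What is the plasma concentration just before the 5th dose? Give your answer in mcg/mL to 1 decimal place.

5.6 mcg/mL

f = (1/2)^(τ/t½) = (1/2)^(58/29) ≈ 0.2500.
C₀ = D/Vd = 1700/100 ≈ 17.000 mcg/mL.
Before the 5th dose, 4 doses have been given. Superposition: Cmin = C₀·(f + f² + … + f^4).
≈ 17.000 × (0.2500 + 0.0625 + 0.0156 + 0.0039) ≈ 17.000 × 0.3320 ≈ 5.644 mcg/mL.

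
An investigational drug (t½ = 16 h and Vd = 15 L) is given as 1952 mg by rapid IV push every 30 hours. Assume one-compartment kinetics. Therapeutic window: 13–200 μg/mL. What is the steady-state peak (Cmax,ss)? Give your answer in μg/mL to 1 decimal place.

178.9 μg/mL

Over one 30-h interval, 30/16 ≈ 1.875 half-lives elapse, leaving f ≈ 0.2726 of each dose.
At steady state, accumulation factor R = 1/(1 − e^(−kτ)) ≈ 1.3748.
Single-dose peak C₀ = D/Vd = 1952/15 ≈ 130.133 μg/mL.
Steady-state peak Cmax,ss = C₀·R ≈ 130.133 × 1.3748 ≈ 178.907 μg/mL.
Peak 178.9 μg/mL vs MTC 200 μg/mL: below toxic threshold.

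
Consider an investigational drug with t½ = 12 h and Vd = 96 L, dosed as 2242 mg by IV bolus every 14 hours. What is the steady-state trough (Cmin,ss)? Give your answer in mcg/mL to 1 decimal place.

Over one 14-h interval, 14/12 ≈ 1.1667 half-lives elapse, leaving f ≈ 0.4454 of each dose.
At steady state, accumulation factor R = 1/(1 − e^(−kτ)) ≈ 1.8031.
Single-dose peak C₀ = D/Vd = 2242/96 ≈ 23.354 mcg/mL.
Steady-state peak Cmax,ss = C₀·R ≈ 23.354 × 1.8031 ≈ 42.110 mcg/mL.
Steady-state trough Cmin,ss = Cmax,ss·f ≈ 42.110 × 0.4454 ≈ 18.756 mcg/mL.

18.8 mcg/mL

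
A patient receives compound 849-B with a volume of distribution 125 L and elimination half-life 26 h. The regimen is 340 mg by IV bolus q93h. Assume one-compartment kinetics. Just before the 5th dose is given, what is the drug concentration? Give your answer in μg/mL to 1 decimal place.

f = (1/2)^(τ/t½) = (1/2)^(93/26) ≈ 0.0838.
C₀ = D/Vd = 340/125 ≈ 2.720 μg/mL.
Before the 5th dose, 4 doses have been given. Superposition: Cmin = C₀·(f + f² + … + f^4).
≈ 2.720 × (0.0838 + 0.0070 + 0.0006 + 0.0000) ≈ 2.720 × 0.0914 ≈ 0.249 μg/mL.

0.2 μg/mL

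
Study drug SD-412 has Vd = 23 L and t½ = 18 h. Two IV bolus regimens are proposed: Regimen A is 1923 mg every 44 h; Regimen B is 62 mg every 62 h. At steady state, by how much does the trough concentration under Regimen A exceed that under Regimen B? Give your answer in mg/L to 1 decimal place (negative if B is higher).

18.5 mg/L

Regimen A: f = (1/2)^(44/18) ≈ 0.1837; Cmin,ss = (1923/23)·f/(1−f) ≈ 18.815 mg/L.
Regimen B: f = (1/2)^(62/18) ≈ 0.0919; Cmin,ss = (62/23)·f/(1−f) ≈ 0.273 mg/L.
Difference ≈ 18.815 − 0.273 ≈ 18.542 mg/L.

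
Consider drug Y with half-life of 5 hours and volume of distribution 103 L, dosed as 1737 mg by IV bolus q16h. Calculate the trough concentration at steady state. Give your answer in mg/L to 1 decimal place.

2.1 mg/L

τ/t½ = 16/5 ≈ 3.2, so fraction remaining f = (1/2)^(16/5) ≈ 0.1088.
Accumulation ratio R = 1/(1 − f) ≈ 1/0.8912 ≈ 1.1221.
Each bolus raises the concentration by D/Vd = 1737/103 ≈ 16.864 mg/L.
Steady-state peak Cmax,ss = C₀·R ≈ 16.864 × 1.1221 ≈ 18.923 mg/L.
Steady-state trough Cmin,ss = Cmax,ss·f ≈ 18.923 × 0.1088 ≈ 2.059 mg/L.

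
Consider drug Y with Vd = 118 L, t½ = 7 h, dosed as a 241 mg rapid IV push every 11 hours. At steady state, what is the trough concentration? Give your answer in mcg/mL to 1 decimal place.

τ/t½ = 11/7 ≈ 1.5714, so fraction remaining f = (1/2)^(11/7) ≈ 0.3365.
At steady state, accumulation factor R = 1/(1 − e^(−kτ)) ≈ 1.5072.
Single-dose peak C₀ = D/Vd = 241/118 ≈ 2.042 mcg/mL.
Cmax,ss = C₀/(1 − f) ≈ 2.042/0.6635 ≈ 3.078 mcg/mL.
One interval later, Cmin,ss = Cmax,ss·e^(−kτ) ≈ 3.078 × 0.3365 ≈ 1.036 mcg/mL.

1.0 mcg/mL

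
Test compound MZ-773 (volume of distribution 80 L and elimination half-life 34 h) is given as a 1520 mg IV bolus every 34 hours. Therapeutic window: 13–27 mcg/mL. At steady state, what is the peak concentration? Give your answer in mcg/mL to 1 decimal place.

τ = 34 h = 1 half-life, so f = (1/2)^1 = 0.5.
Accumulation ratio R = 1/(1 − f) = 1/0.5 = 2/1.
Single-dose peak C₀ = D/Vd = 1520/80 = 19 mcg/mL.
Steady-state peak Cmax,ss = C₀·R = 19 × 2/1 ≈ 38.000 mcg/mL.
Peak 38.0 mcg/mL vs MTC 27 mcg/mL: exceeds toxic threshold.

38.0 mcg/mL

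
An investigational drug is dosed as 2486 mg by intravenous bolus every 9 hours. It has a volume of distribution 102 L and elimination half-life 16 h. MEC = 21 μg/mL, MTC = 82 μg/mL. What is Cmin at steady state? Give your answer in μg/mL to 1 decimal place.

Over one 9-h interval, 9/16 ≈ 0.5625 half-lives elapse, leaving f ≈ 0.6771 of each dose.
Accumulation ratio R = 1/(1 − f) ≈ 1/0.3229 ≈ 3.0969.
Each bolus raises the concentration by D/Vd = 2486/102 ≈ 24.373 μg/mL.
Steady-state peak Cmax,ss = C₀·R ≈ 24.373 × 3.0969 ≈ 75.481 μg/mL.
Steady-state trough Cmin,ss = Cmax,ss·f ≈ 75.481 × 0.6771 ≈ 51.108 μg/mL.
Trough 51.1 μg/mL vs MEC 21 μg/mL: adequate.

51.1 μg/mL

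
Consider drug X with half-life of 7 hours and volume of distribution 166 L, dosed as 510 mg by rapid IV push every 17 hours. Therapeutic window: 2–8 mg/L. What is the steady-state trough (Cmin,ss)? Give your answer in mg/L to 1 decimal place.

0.7 mg/L

Over one 17-h interval, 17/7 ≈ 2.4286 half-lives elapse, leaving f ≈ 0.1857 of each dose.
Accumulation ratio R = 1/(1 − f) ≈ 1/0.8143 ≈ 1.2280.
Single-dose peak C₀ = D/Vd = 510/166 ≈ 3.072 mg/L.
Cmax,ss = C₀/(1 − f) ≈ 3.072/0.8143 ≈ 3.773 mg/L.
Steady-state trough Cmin,ss = Cmax,ss·f ≈ 3.773 × 0.1857 ≈ 0.701 mg/L.
Trough 0.7 mg/L vs MEC 2 mg/L: subtherapeutic.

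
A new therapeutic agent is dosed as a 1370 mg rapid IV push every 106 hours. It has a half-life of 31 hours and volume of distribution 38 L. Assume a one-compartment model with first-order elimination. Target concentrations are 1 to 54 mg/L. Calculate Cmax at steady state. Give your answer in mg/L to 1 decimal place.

τ/t½ = 106/31 ≈ 3.4194, so fraction remaining f = (1/2)^(106/31) ≈ 0.0935.
At steady state, accumulation factor R = 1/(1 − e^(−kτ)) ≈ 1.1031.
Single-dose peak C₀ = D/Vd = 1370/38 ≈ 36.053 mg/L.
Steady-state peak Cmax,ss = C₀·R ≈ 36.053 × 1.1031 ≈ 39.770 mg/L.
Peak 39.8 mg/L vs MTC 54 mg/L: below toxic threshold.

39.8 mg/L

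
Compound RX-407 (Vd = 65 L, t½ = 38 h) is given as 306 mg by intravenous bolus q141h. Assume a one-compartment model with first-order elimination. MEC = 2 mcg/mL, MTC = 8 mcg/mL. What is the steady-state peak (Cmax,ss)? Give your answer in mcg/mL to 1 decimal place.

5.1 mcg/mL

Over one 141-h interval, 141/38 ≈ 3.7105 half-lives elapse, leaving f ≈ 0.0764 of each dose.
At steady state, accumulation factor R = 1/(1 − e^(−kτ)) ≈ 1.0827.
Each bolus raises the concentration by D/Vd = 306/65 ≈ 4.708 mcg/mL.
Steady-state peak Cmax,ss = C₀·R ≈ 4.708 × 1.0827 ≈ 5.097 mcg/mL.
Peak 5.1 mcg/mL vs MTC 8 mcg/mL: below toxic threshold.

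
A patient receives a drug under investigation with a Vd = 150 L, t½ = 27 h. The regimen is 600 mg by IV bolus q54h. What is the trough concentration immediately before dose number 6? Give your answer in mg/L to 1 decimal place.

f = (1/2)^(τ/t½) = (1/2)^(54/27) ≈ 0.2500.
C₀ = D/Vd = 600/150 ≈ 4.000 mg/L.
Before the 6th dose, 5 doses have been given. Superposition: Cmin = C₀·(f + f² + … + f^5).
≈ 4.000 × (0.2500 + 0.0625 + 0.0156 + 0.0039 + 0.0010) ≈ 4.000 × 0.3330 ≈ 1.332 mg/L.

1.3 mg/L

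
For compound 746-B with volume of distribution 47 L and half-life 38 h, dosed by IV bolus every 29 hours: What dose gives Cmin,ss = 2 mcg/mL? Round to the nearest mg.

τ/t½ = 29/38 ≈ 0.76316, so f = (1/2)^(29/38) ≈ 0.589205.
Cmin,ss = (D/Vd)·f/(1−f), so D = Cmin,ss·Vd·(1−f)/f.
D = 2 × 47 × (1−f)/f ≈ 2 × 47 × 0.69720 ≈ 65.54 mg.

66 mg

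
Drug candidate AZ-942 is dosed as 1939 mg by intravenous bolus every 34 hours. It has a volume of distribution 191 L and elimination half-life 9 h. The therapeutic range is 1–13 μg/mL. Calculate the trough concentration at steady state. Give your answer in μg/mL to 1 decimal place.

k = ln2/t½ = ln2/9 ≈ 0.077016 h⁻¹; fraction remaining f = e^(−kτ) = e^(−0.077016×34) ≈ 0.0729.
At steady state, accumulation factor R = 1/(1 − e^(−kτ)) ≈ 1.0786.
Single-dose peak C₀ = D/Vd = 1939/191 ≈ 10.152 μg/mL.
Steady-state peak Cmax,ss = C₀·R ≈ 10.152 × 1.0786 ≈ 10.950 μg/mL.
Steady-state trough Cmin,ss = Cmax,ss·f ≈ 10.950 × 0.0729 ≈ 0.798 μg/mL.
Trough 0.8 μg/mL vs MEC 1 μg/mL: subtherapeutic.

0.8 μg/mL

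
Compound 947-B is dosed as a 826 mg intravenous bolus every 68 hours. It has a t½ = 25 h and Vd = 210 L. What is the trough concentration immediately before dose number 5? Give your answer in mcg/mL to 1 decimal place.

0.7 mcg/mL

f = (1/2)^(τ/t½) = (1/2)^(68/25) ≈ 0.1518.
C₀ = D/Vd = 826/210 ≈ 3.933 mcg/mL.
Before the 5th dose, 4 doses have been given. Superposition: Cmin = C₀·(f + f² + … + f^4).
≈ 3.933 × (0.1518 + 0.0230 + 0.0035 + 0.0005) ≈ 3.933 × 0.1788 ≈ 0.703 mcg/mL.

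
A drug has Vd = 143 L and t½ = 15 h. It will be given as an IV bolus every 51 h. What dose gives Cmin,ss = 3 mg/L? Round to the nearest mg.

4100 mg

τ/t½ = 51/15 ≈ 3.4, so f = (1/2)^(51/15) ≈ 0.094732.
Cmin,ss = (D/Vd)·f/(1−f), so D = Cmin,ss·Vd·(1−f)/f.
D = 3 × 143 × (1−f)/f ≈ 3 × 143 × 9.55610 ≈ 4099.57 mg.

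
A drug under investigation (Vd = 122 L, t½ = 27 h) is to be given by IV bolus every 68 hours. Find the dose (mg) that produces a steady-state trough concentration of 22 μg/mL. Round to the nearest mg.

τ/t½ = 68/27 ≈ 2.5185, so f = (1/2)^(68/27) ≈ 0.174522.
Cmin,ss = (D/Vd)·f/(1−f), so D = Cmin,ss·Vd·(1−f)/f.
D = 22 × 122 × (1−f)/f ≈ 22 × 122 × 4.72994 ≈ 12695.16 mg.

12695 mg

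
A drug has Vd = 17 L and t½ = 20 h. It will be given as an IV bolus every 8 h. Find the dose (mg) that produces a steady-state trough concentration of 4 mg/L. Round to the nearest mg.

τ/t½ = 8/20 ≈ 0.4, so f = (1/2)^(8/20) ≈ 0.757858.
Cmin,ss = (D/Vd)·f/(1−f), so D = Cmin,ss·Vd·(1−f)/f.
D = 4 × 17 × (1−f)/f ≈ 4 × 17 × 0.31951 ≈ 21.73 mg.

22 mg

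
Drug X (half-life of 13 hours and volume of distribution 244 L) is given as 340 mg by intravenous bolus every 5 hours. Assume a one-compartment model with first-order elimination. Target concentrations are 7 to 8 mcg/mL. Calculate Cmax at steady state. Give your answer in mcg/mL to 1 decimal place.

6.0 mcg/mL

Over one 5-h interval, 5/13 ≈ 0.38462 half-lives elapse, leaving f ≈ 0.7660 of each dose.
Accumulation ratio R = 1/(1 − f) ≈ 1/0.2340 ≈ 4.2735.
Single-dose peak C₀ = D/Vd = 340/244 ≈ 1.393 mcg/mL.
Steady-state peak Cmax,ss = C₀·R ≈ 1.393 × 4.2735 ≈ 5.953 mcg/mL.
Peak 6.0 mcg/mL vs MTC 8 mcg/mL: below toxic threshold.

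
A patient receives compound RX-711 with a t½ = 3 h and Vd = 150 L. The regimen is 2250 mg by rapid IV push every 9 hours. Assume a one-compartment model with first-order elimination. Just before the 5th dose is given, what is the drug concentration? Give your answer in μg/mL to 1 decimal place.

2.1 μg/mL

f = (1/2)^(τ/t½) = (1/2)^(9/3) ≈ 0.1250.
C₀ = D/Vd = 2250/150 ≈ 15.000 μg/mL.
Before the 5th dose, 4 doses have been given. Superposition: Cmin = C₀·(f + f² + … + f^4).
≈ 15.000 × (0.1250 + 0.0156 + 0.0020 + 0.0002) ≈ 15.000 × 0.1428 ≈ 2.142 μg/mL.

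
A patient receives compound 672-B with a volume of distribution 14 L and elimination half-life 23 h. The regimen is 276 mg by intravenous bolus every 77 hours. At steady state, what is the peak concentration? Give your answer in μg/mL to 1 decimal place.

21.9 μg/mL

τ/t½ = 77/23 ≈ 3.3478, so fraction remaining f = (1/2)^(77/23) ≈ 0.0982.
Accumulation ratio R = 1/(1 − f) ≈ 1/0.9018 ≈ 1.1089.
Single-dose peak C₀ = D/Vd = 276/14 ≈ 19.714 μg/mL.
Steady-state peak Cmax,ss = C₀·R ≈ 19.714 × 1.1089 ≈ 21.861 μg/mL.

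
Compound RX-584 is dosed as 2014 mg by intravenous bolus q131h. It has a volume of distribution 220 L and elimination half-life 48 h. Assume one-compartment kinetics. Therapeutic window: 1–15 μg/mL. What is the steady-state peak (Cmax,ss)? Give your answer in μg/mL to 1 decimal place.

Over one 131-h interval, 131/48 ≈ 2.7292 half-lives elapse, leaving f ≈ 0.1508 of each dose.
At steady state, accumulation factor R = 1/(1 − e^(−kτ)) ≈ 1.1776.
Single-dose peak C₀ = D/Vd = 2014/220 ≈ 9.155 μg/mL.
Steady-state peak Cmax,ss = C₀·R ≈ 9.155 × 1.1776 ≈ 10.781 μg/mL.
Peak 10.8 μg/mL vs MTC 15 μg/mL: below toxic threshold.

10.8 μg/mL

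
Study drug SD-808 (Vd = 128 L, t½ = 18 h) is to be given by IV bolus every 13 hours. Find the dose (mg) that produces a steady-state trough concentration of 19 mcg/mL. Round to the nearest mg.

τ/t½ = 13/18 ≈ 0.72222, so f = (1/2)^(13/18) ≈ 0.606163.
Cmin,ss = (D/Vd)·f/(1−f), so D = Cmin,ss·Vd·(1−f)/f.
D = 19 × 128 × (1−f)/f ≈ 19 × 128 × 0.64972 ≈ 1580.12 mg.

1580 mg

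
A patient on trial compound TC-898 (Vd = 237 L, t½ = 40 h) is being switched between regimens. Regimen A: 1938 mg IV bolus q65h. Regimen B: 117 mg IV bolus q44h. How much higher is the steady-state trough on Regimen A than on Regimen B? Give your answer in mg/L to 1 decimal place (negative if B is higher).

Regimen A: f = (1/2)^(65/40) ≈ 0.3242; Cmin,ss = (1938/237)·f/(1−f) ≈ 3.923 mg/L.
Regimen B: f = (1/2)^(44/40) ≈ 0.4665; Cmin,ss = (117/237)·f/(1−f) ≈ 0.432 mg/L.
Difference ≈ 3.923 − 0.432 ≈ 3.491 mg/L.

3.5 mg/L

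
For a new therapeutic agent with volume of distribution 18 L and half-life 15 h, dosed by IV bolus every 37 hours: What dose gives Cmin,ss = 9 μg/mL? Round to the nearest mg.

733 mg

τ/t½ = 37/15 ≈ 2.4667, so f = (1/2)^(37/15) ≈ 0.180909.
Cmin,ss = (D/Vd)·f/(1−f), so D = Cmin,ss·Vd·(1−f)/f.
D = 9 × 18 × (1−f)/f ≈ 9 × 18 × 4.52764 ≈ 733.48 mg.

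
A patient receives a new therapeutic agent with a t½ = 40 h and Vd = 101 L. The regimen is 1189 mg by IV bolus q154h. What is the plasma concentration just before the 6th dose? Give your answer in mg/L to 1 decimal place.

0.9 mg/L

f = (1/2)^(τ/t½) = (1/2)^(154/40) ≈ 0.0693.
C₀ = D/Vd = 1189/101 ≈ 11.772 mg/L.
Before the 6th dose, 5 doses have been given. Superposition: Cmin = C₀·(f + f² + … + f^5).
≈ 11.772 × (0.0693 + 0.0048 + 0.0003 + 0.0000 + 0.0000) ≈ 11.772 × 0.0744 ≈ 0.876 mg/L.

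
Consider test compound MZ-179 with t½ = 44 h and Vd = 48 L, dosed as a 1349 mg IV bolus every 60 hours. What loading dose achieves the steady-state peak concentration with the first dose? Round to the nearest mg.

f = (1/2)^(60/44) ≈ 0.388602; accumulation ratio R = 1/(1−f) ≈ 1.63560.
Loading dose to hit Cmax,ss on first dose: D_load = D_maint·R ≈ 1349 × 1.63560 ≈ 2206.42 mg.

2206 mg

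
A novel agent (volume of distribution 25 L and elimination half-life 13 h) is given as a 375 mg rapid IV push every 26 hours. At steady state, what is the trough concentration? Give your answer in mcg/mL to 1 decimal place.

τ = 26 h = 2 half-lives, so f = (1/2)^2 = 0.25.
Accumulation ratio R = 1/(1 − f) = 1/0.75 = 4/3.
Single-dose peak C₀ = D/Vd = 375/25 = 15 mcg/mL.
Steady-state peak Cmax,ss = C₀·R = 15 × 4/3 ≈ 20.000 mcg/mL.
Steady-state trough Cmin,ss = Cmax,ss·f ≈ 20.000 × 0.25 ≈ 5.000 mcg/mL.

5.0 mcg/mL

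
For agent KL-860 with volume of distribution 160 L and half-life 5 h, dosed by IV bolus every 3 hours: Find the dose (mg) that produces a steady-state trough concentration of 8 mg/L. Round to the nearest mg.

660 mg

τ/t½ = 3/5 ≈ 0.6, so f = (1/2)^(3/5) ≈ 0.659754.
Cmin,ss = (D/Vd)·f/(1−f), so D = Cmin,ss·Vd·(1−f)/f.
D = 8 × 160 × (1−f)/f ≈ 8 × 160 × 0.51572 ≈ 660.12 mg.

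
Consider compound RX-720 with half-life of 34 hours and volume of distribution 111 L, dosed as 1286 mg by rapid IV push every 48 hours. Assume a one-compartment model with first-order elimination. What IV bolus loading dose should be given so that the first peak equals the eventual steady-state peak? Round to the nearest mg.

2060 mg

f = (1/2)^(48/34) ≈ 0.375852; accumulation ratio R = 1/(1−f) ≈ 1.60218.
Loading dose to hit Cmax,ss on first dose: D_load = D_maint·R ≈ 1286 × 1.60218 ≈ 2060.40 mg.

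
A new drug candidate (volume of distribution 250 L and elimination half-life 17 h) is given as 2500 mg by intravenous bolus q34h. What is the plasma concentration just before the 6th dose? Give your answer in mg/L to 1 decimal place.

3.3 mg/L

f = (1/2)^(τ/t½) = (1/2)^(34/17) ≈ 0.2500.
C₀ = D/Vd = 2500/250 ≈ 10.000 mg/L.
Before the 6th dose, 5 doses have been given. Superposition: Cmin = C₀·(f + f² + … + f^5).
≈ 10.000 × (0.2500 + 0.0625 + 0.0156 + 0.0039 + 0.0010) ≈ 10.000 × 0.3330 ≈ 3.330 mg/L.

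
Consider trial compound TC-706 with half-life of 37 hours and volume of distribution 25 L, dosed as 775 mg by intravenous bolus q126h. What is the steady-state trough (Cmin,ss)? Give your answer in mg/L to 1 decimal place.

k = ln2/t½ = ln2/37 ≈ 0.018734 h⁻¹; fraction remaining f = e^(−kτ) = e^(−0.018734×126) ≈ 0.0944.
Accumulation ratio R = 1/(1 − f) ≈ 1/0.9056 ≈ 1.1042.
Each bolus raises the concentration by D/Vd = 775/25 ≈ 31.000 mg/L.
Cmax,ss = C₀/(1 − f) ≈ 31.000/0.9056 ≈ 34.231 mg/L.
One interval later, Cmin,ss = Cmax,ss·e^(−kτ) ≈ 34.231 × 0.0944 ≈ 3.231 mg/L.

3.2 mg/L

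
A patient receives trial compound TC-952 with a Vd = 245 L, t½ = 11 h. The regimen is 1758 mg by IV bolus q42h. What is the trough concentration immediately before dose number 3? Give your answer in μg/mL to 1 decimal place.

0.5 μg/mL

f = (1/2)^(τ/t½) = (1/2)^(42/11) ≈ 0.0709.
C₀ = D/Vd = 1758/245 ≈ 7.176 μg/mL.
Before the 3rd dose, 2 doses have been given. Superposition: Cmin = C₀·(f + f²).
≈ 7.176 × (0.0709 + 0.0050) ≈ 7.176 × 0.0759 ≈ 0.545 μg/mL.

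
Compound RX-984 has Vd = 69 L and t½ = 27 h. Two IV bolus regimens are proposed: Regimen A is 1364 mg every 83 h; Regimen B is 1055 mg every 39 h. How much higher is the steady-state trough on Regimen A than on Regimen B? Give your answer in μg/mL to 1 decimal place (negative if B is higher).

Regimen A: f = (1/2)^(83/27) ≈ 0.1187; Cmin,ss = (1364/69)·f/(1−f) ≈ 2.663 μg/mL.
Regimen B: f = (1/2)^(39/27) ≈ 0.3674; Cmin,ss = (1055/69)·f/(1−f) ≈ 8.880 μg/mL.
Difference ≈ 2.663 − 8.880 ≈ -6.217 μg/mL.

-6.2 μg/mL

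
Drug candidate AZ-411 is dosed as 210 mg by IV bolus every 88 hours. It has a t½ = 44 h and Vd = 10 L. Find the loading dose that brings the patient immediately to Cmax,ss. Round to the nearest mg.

280 mg

f = (1/2)^(88/44) ≈ 0.250000; accumulation ratio R = 1/(1−f) ≈ 1.33333.
Loading dose to hit Cmax,ss on first dose: D_load = D_maint·R ≈ 210 × 1.33333 ≈ 280.00 mg.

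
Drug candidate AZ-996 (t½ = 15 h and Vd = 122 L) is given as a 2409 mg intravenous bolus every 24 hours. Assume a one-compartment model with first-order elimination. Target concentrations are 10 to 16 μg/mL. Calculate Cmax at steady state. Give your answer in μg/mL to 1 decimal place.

Over one 24-h interval, 24/15 ≈ 1.6 half-lives elapse, leaving f ≈ 0.3299 of each dose.
At steady state, accumulation factor R = 1/(1 − e^(−kτ)) ≈ 1.4923.
Single-dose peak C₀ = D/Vd = 2409/122 ≈ 19.746 μg/mL.
Steady-state peak Cmax,ss = C₀·R ≈ 19.746 × 1.4923 ≈ 29.467 μg/mL.
Peak 29.5 μg/mL vs MTC 16 μg/mL: exceeds toxic threshold.

29.5 μg/mL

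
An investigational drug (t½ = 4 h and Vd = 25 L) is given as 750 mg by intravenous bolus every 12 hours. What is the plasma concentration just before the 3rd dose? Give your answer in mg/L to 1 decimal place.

4.2 mg/L

f = (1/2)^(τ/t½) = (1/2)^(12/4) ≈ 0.1250.
C₀ = D/Vd = 750/25 ≈ 30.000 mg/L.
Before the 3rd dose, 2 doses have been given. Superposition: Cmin = C₀·(f + f²).
≈ 30.000 × (0.1250 + 0.0156) ≈ 30.000 × 0.1406 ≈ 4.218 mg/L.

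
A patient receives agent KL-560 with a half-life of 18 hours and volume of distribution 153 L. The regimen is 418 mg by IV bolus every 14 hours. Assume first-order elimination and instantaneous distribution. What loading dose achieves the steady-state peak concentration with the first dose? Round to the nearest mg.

f = (1/2)^(14/18) ≈ 0.583265; accumulation ratio R = 1/(1−f) ≈ 2.39961.
Loading dose to hit Cmax,ss on first dose: D_load = D_maint·R ≈ 418 × 2.39961 ≈ 1003.04 mg.

1003 mg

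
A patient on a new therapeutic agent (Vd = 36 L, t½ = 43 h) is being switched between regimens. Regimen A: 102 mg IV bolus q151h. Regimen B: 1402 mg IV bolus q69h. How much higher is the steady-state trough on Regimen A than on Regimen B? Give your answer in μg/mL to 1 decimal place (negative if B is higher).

-18.8 μg/mL

Regimen A: f = (1/2)^(151/43) ≈ 0.0877; Cmin,ss = (102/36)·f/(1−f) ≈ 0.272 μg/mL.
Regimen B: f = (1/2)^(69/43) ≈ 0.3288; Cmin,ss = (1402/36)·f/(1−f) ≈ 19.078 μg/mL.
Difference ≈ 0.272 − 19.078 ≈ -18.806 μg/mL.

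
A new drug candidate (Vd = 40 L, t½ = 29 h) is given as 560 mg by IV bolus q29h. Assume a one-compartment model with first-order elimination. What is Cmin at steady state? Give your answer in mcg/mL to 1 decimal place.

The dosing interval is 1 half-life, so f = 2^(−1) = 0.5.
Accumulation ratio R = 1/(1 − f) = 1/0.5 = 2/1.
Single-dose peak C₀ = D/Vd = 560/40 = 14 mcg/mL.
Steady-state peak Cmax,ss = C₀·R = 14 × 2/1 ≈ 28.000 mcg/mL.
Steady-state trough Cmin,ss = Cmax,ss·f ≈ 28.000 × 0.5 ≈ 14.000 mcg/mL.

14.0 mcg/mL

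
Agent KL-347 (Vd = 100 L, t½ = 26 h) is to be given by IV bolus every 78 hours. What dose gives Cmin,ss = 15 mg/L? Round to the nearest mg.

τ/t½ = 78/26 ≈ 3, so f = (1/2)^(78/26) ≈ 0.125000.
Cmin,ss = (D/Vd)·f/(1−f), so D = Cmin,ss·Vd·(1−f)/f.
D = 15 × 100 × (1−f)/f ≈ 15 × 100 × 7.00000 ≈ 10500.00 mg.

10500 mg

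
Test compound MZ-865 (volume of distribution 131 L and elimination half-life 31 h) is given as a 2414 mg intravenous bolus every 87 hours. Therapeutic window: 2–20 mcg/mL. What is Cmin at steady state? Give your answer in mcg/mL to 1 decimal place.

3.1 mcg/mL

τ/t½ = 87/31 ≈ 2.8065, so fraction remaining f = (1/2)^(87/31) ≈ 0.1429.
At steady state, accumulation factor R = 1/(1 − e^(−kτ)) ≈ 1.1667.
Each bolus raises the concentration by D/Vd = 2414/131 ≈ 18.427 mcg/mL.
Cmax,ss = C₀/(1 − f) ≈ 18.427/0.8571 ≈ 21.499 mcg/mL.
Steady-state trough Cmin,ss = Cmax,ss·f ≈ 21.499 × 0.1429 ≈ 3.072 mcg/mL.
Trough 3.1 mcg/mL vs MEC 2 mcg/mL: adequate.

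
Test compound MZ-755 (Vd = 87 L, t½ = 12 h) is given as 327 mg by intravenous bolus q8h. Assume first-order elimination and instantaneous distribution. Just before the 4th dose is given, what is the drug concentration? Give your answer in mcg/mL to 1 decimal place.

f = (1/2)^(τ/t½) = (1/2)^(8/12) ≈ 0.6300.
C₀ = D/Vd = 327/87 ≈ 3.759 mcg/mL.
Before the 4th dose, 3 doses have been given. Superposition: Cmin = C₀·(f + f² + … + f^3).
≈ 3.759 × (0.6300 + 0.3969 + 0.2500) ≈ 3.759 × 1.2769 ≈ 4.800 mcg/mL.

4.8 mcg/mL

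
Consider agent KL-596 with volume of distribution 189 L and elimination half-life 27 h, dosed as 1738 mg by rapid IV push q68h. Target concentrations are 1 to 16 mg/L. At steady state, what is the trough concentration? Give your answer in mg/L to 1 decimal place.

τ/t½ = 68/27 ≈ 2.5185, so fraction remaining f = (1/2)^(68/27) ≈ 0.1745.
At steady state, accumulation factor R = 1/(1 − e^(−kτ)) ≈ 1.2114.
Each bolus raises the concentration by D/Vd = 1738/189 ≈ 9.196 mg/L.
Cmax,ss = C₀/(1 − f) ≈ 9.196/0.8255 ≈ 11.140 mg/L.
Steady-state trough Cmin,ss = Cmax,ss·f ≈ 11.140 × 0.1745 ≈ 1.944 mg/L.
Trough 1.9 mg/L vs MEC 1 mg/L: adequate.

1.9 mg/L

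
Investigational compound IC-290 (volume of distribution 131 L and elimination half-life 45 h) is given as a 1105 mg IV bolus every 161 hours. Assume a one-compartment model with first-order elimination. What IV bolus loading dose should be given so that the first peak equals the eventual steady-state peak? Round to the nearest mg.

1206 mg

f = (1/2)^(161/45) ≈ 0.083749; accumulation ratio R = 1/(1−f) ≈ 1.09140.
Loading dose to hit Cmax,ss on first dose: D_load = D_maint·R ≈ 1105 × 1.09140 ≈ 1206.00 mg.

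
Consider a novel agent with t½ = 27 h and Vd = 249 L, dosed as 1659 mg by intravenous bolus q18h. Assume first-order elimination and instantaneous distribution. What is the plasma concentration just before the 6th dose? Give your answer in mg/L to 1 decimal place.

10.2 mg/L

f = (1/2)^(τ/t½) = (1/2)^(18/27) ≈ 0.6300.
C₀ = D/Vd = 1659/249 ≈ 6.663 mg/L.
Before the 6th dose, 5 doses have been given. Superposition: Cmin = C₀·(f + f² + … + f^5).
≈ 6.663 × (0.6300 + 0.3969 + 0.2500 + 0.1575 + 0.0992) ≈ 6.663 × 1.5336 ≈ 10.218 mg/L.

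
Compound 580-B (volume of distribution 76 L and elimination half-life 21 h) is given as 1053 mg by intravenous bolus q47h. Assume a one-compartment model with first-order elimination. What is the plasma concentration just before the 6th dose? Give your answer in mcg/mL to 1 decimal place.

3.7 mcg/mL

f = (1/2)^(τ/t½) = (1/2)^(47/21) ≈ 0.2120.
C₀ = D/Vd = 1053/76 ≈ 13.855 mcg/mL.
Before the 6th dose, 5 doses have been given. Superposition: Cmin = C₀·(f + f² + … + f^5).
≈ 13.855 × (0.2120 + 0.0449 + 0.0095 + 0.0020 + 0.0004) ≈ 13.855 × 0.2688 ≈ 3.724 mcg/mL.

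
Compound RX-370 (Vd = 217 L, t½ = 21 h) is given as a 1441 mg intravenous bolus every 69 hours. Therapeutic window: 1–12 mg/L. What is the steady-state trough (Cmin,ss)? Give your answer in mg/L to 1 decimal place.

0.8 mg/L

k = ln2/t½ = ln2/21 ≈ 0.033007 h⁻¹; fraction remaining f = e^(−kτ) = e^(−0.033007×69) ≈ 0.1025.
Accumulation ratio R = 1/(1 − f) ≈ 1/0.8975 ≈ 1.1142.
Single-dose peak C₀ = D/Vd = 1441/217 ≈ 6.641 mg/L.
Steady-state peak Cmax,ss = C₀·R ≈ 6.641 × 1.1142 ≈ 7.399 mg/L.
Steady-state trough Cmin,ss = Cmax,ss·f ≈ 7.399 × 0.1025 ≈ 0.758 mg/L.
Trough 0.8 mg/L vs MEC 1 mg/L: subtherapeutic.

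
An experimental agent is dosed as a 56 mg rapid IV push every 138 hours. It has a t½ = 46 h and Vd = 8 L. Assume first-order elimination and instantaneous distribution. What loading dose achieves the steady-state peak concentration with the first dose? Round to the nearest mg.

64 mg

f = (1/2)^(138/46) ≈ 0.125000; accumulation ratio R = 1/(1−f) ≈ 1.14286.
Loading dose to hit Cmax,ss on first dose: D_load = D_maint·R ≈ 56 × 1.14286 ≈ 64.00 mg.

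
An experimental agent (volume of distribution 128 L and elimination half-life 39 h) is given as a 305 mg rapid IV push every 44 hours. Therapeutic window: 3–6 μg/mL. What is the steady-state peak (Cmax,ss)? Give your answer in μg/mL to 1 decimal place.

Over one 44-h interval, 44/39 ≈ 1.1282 half-lives elapse, leaving f ≈ 0.4575 of each dose.
Accumulation ratio R = 1/(1 − f) ≈ 1/0.5425 ≈ 1.8433.
Each bolus raises the concentration by D/Vd = 305/128 ≈ 2.383 μg/mL.
Steady-state peak Cmax,ss = C₀·R ≈ 2.383 × 1.8433 ≈ 4.393 μg/mL.
Peak 4.4 μg/mL vs MTC 6 μg/mL: below toxic threshold.

4.4 μg/mL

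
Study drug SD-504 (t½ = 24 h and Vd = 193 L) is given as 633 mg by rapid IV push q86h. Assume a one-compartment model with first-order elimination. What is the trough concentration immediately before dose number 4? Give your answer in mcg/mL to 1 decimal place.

f = (1/2)^(τ/t½) = (1/2)^(86/24) ≈ 0.0834.
C₀ = D/Vd = 633/193 ≈ 3.280 mcg/mL.
Before the 4th dose, 3 doses have been given. Superposition: Cmin = C₀·(f + f² + … + f^3).
≈ 3.280 × (0.0834 + 0.0070 + 0.0006) ≈ 3.280 × 0.0910 ≈ 0.298 mcg/mL.

0.3 mcg/mL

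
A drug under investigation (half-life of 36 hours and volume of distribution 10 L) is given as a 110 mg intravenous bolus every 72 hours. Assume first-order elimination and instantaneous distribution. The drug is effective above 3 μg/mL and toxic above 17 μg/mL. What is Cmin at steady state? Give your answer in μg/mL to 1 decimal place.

3.7 μg/mL

The dosing interval is 2 half-lives, so f = 2^(−2) = 0.25.
At steady state, R = 1/(1 − 0.25) = 4/3.
Single-dose peak C₀ = D/Vd = 110/10 = 11 μg/mL.
Steady-state peak Cmax,ss = C₀·R = 11 × 4/3 ≈ 14.667 μg/mL.
Steady-state trough Cmin,ss = Cmax,ss·f ≈ 14.667 × 0.25 ≈ 3.667 μg/mL.
Trough 3.7 μg/mL vs MEC 3 μg/mL: adequate.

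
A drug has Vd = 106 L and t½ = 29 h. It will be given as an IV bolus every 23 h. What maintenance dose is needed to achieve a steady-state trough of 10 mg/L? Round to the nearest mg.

τ/t½ = 23/29 ≈ 0.7931, so f = (1/2)^(23/29) ≈ 0.577101.
Cmin,ss = (D/Vd)·f/(1−f), so D = Cmin,ss·Vd·(1−f)/f.
D = 10 × 106 × (1−f)/f ≈ 10 × 106 × 0.73280 ≈ 776.77 mg.

777 mg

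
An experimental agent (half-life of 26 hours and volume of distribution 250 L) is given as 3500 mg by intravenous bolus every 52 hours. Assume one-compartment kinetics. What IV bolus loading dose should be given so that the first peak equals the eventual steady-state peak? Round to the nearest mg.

f = (1/2)^(52/26) ≈ 0.250000; accumulation ratio R = 1/(1−f) ≈ 1.33333.
Loading dose to hit Cmax,ss on first dose: D_load = D_maint·R ≈ 3500 × 1.33333 ≈ 4666.65 mg.

4667 mg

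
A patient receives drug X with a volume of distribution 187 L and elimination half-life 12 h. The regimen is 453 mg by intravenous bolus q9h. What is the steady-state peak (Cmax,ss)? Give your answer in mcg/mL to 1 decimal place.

6.0 mcg/mL

k = ln2/t½ = ln2/12 ≈ 0.057762 h⁻¹; fraction remaining f = e^(−kτ) = e^(−0.057762×9) ≈ 0.5946.
Accumulation ratio R = 1/(1 − f) ≈ 1/0.4054 ≈ 2.4667.
Single-dose peak C₀ = D/Vd = 453/187 ≈ 2.422 mcg/mL.
Cmax,ss = C₀/(1 − f) ≈ 2.422/0.4054 ≈ 5.974 mcg/mL.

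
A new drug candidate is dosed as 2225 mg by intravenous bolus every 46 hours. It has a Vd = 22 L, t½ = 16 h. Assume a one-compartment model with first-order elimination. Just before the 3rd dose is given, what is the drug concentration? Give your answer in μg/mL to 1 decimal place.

15.7 μg/mL

f = (1/2)^(τ/t½) = (1/2)^(46/16) ≈ 0.1363.
C₀ = D/Vd = 2225/22 ≈ 101.136 μg/mL.
Before the 3rd dose, 2 doses have been given. Superposition: Cmin = C₀·(f + f²).
≈ 101.136 × (0.1363 + 0.0186) ≈ 101.136 × 0.1549 ≈ 15.666 μg/mL.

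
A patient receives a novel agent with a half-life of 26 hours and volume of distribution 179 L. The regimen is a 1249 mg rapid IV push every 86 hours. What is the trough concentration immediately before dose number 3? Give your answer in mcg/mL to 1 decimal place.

f = (1/2)^(τ/t½) = (1/2)^(86/26) ≈ 0.1010.
C₀ = D/Vd = 1249/179 ≈ 6.978 mcg/mL.
Before the 3rd dose, 2 doses have been given. Superposition: Cmin = C₀·(f + f²).
≈ 6.978 × (0.1010 + 0.0102) ≈ 6.978 × 0.1112 ≈ 0.776 mcg/mL.

0.8 mcg/mL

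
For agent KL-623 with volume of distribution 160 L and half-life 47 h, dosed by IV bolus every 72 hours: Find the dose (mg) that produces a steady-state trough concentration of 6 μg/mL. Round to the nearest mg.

1816 mg

τ/t½ = 72/47 ≈ 1.5319, so f = (1/2)^(72/47) ≈ 0.345818.
Cmin,ss = (D/Vd)·f/(1−f), so D = Cmin,ss·Vd·(1−f)/f.
D = 6 × 160 × (1−f)/f ≈ 6 × 160 × 1.89169 ≈ 1816.02 mg.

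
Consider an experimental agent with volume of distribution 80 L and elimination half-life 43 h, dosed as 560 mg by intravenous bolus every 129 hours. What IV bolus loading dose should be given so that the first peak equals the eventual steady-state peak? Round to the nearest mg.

640 mg

f = (1/2)^(129/43) ≈ 0.125000; accumulation ratio R = 1/(1−f) ≈ 1.14286.
Loading dose to hit Cmax,ss on first dose: D_load = D_maint·R ≈ 560 × 1.14286 ≈ 640.00 mg.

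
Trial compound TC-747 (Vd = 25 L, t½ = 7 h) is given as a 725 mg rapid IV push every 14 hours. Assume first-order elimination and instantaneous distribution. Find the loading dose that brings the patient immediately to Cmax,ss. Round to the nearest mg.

967 mg

f = (1/2)^(14/7) ≈ 0.250000; accumulation ratio R = 1/(1−f) ≈ 1.33333.
Loading dose to hit Cmax,ss on first dose: D_load = D_maint·R ≈ 725 × 1.33333 ≈ 966.66 mg.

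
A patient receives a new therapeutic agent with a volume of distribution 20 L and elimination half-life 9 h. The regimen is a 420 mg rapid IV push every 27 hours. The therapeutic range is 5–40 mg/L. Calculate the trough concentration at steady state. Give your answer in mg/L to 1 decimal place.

τ = 27 h = 3 half-lives, so f = (1/2)^3 = 0.125.
At steady state, R = 1/(1 − 0.125) = 8/7.
Single-dose peak C₀ = D/Vd = 420/20 = 21 mg/L.
Steady-state peak Cmax,ss = C₀·R = 21 × 8/7 ≈ 24.000 mg/L.
Steady-state trough Cmin,ss = Cmax,ss·f ≈ 24.000 × 0.125 ≈ 3.000 mg/L.
Trough 3.0 mg/L vs MEC 5 mg/L: subtherapeutic.

3.0 mg/L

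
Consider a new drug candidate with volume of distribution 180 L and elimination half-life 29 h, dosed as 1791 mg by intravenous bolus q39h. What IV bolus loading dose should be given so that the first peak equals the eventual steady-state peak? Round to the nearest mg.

2954 mg

f = (1/2)^(39/29) ≈ 0.393701; accumulation ratio R = 1/(1−f) ≈ 1.64935.
Loading dose to hit Cmax,ss on first dose: D_load = D_maint·R ≈ 1791 × 1.64935 ≈ 2953.99 mg.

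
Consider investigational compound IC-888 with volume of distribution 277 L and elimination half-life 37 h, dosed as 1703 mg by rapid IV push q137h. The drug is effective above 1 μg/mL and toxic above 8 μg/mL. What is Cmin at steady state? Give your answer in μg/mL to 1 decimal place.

Over one 137-h interval, 137/37 ≈ 3.7027 half-lives elapse, leaving f ≈ 0.0768 of each dose.
At steady state, accumulation factor R = 1/(1 − e^(−kτ)) ≈ 1.0832.
Each bolus raises the concentration by D/Vd = 1703/277 ≈ 6.148 μg/mL.
Steady-state peak Cmax,ss = C₀·R ≈ 6.148 × 1.0832 ≈ 6.660 μg/mL.
One interval later, Cmin,ss = Cmax,ss·e^(−kτ) ≈ 6.660 × 0.0768 ≈ 0.511 μg/mL.
Trough 0.5 μg/mL vs MEC 1 μg/mL: subtherapeutic.

0.5 μg/mL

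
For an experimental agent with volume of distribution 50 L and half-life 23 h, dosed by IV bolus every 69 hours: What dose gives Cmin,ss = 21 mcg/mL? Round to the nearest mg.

τ/t½ = 69/23 ≈ 3, so f = (1/2)^(69/23) ≈ 0.125000.
Cmin,ss = (D/Vd)·f/(1−f), so D = Cmin,ss·Vd·(1−f)/f.
D = 21 × 50 × (1−f)/f ≈ 21 × 50 × 7.00000 ≈ 7350.00 mg.

7350 mg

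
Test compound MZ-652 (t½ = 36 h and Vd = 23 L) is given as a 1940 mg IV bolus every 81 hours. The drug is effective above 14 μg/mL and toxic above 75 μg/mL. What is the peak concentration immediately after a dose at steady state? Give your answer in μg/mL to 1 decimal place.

Over one 81-h interval, 81/36 ≈ 2.25 half-lives elapse, leaving f ≈ 0.2102 of each dose.
Accumulation ratio R = 1/(1 − f) ≈ 1/0.7898 ≈ 1.2661.
Single-dose peak C₀ = D/Vd = 1940/23 ≈ 84.348 μg/mL.
Steady-state peak Cmax,ss = C₀·R ≈ 84.348 × 1.2661 ≈ 106.793 μg/mL.
Peak 106.8 μg/mL vs MTC 75 μg/mL: exceeds toxic threshold.

106.8 μg/mL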